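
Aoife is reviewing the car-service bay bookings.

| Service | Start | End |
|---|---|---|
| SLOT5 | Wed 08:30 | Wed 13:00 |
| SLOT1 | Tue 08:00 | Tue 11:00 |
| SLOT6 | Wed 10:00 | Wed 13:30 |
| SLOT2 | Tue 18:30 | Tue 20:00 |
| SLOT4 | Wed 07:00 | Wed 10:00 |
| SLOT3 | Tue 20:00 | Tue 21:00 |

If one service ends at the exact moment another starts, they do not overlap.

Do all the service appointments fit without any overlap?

No

Sorted by start: SLOT1, SLOT2, SLOT3, SLOT4, SLOT5, SLOT6.
SLOT2 starts after SLOT1 ends; SLOT1 is clear from here.
SLOT3 starts exactly when SLOT2 ends (back-to-back, no overlap); SLOT2 is clear from here.
SLOT4 starts after SLOT3 ends; SLOT3 is clear from here.
SLOT5 starts before SLOT4 ends → SLOT4 and SLOT5 overlap.
That's a conflict, so the schedule is not conflict-free.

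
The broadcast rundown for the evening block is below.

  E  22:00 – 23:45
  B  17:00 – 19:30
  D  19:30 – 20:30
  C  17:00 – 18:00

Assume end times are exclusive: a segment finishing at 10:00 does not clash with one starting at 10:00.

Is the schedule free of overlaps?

Check each pair: they overlap iff neither finishes before the other starts.
Sorted by start: B, C, D, E.
C starts before B ends → B and C overlap.
That's a conflict, so the schedule is not conflict-free.

No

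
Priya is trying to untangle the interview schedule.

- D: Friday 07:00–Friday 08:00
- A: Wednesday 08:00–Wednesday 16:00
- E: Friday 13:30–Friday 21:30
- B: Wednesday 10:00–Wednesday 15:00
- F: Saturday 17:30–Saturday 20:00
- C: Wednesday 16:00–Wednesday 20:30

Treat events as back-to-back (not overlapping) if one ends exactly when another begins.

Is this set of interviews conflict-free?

Sorted by start: A, B, C, D, E, F.
B starts before A ends → A and B overlap.
That's a conflict, so the schedule is not conflict-free.

No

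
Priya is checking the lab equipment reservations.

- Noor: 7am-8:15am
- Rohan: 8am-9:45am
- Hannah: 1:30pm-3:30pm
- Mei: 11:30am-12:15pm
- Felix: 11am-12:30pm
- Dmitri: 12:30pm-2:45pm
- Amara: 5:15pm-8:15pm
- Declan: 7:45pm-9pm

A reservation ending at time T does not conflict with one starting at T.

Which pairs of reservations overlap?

Two intervals overlap when each starts before the other ends.
Sorted by start: Noor, Rohan, Felix, Mei, Dmitri, Hannah, Amara, Declan.
Rohan starts before Noor ends → Noor and Rohan overlap.
Felix starts after Noor ends — done with Noor.
Felix starts after Rohan ends — done with Rohan.
Mei starts before Felix ends → Felix and Mei overlap.
Dmitri starts exactly when Felix ends (back-to-back, no overlap) — done with Felix.
Dmitri starts after Mei ends — done with Mei.
Hannah starts before Dmitri ends → Dmitri and Hannah overlap.
Amara starts after Dmitri ends — done with Dmitri.
Amara starts after Hannah ends — done with Hannah.
Declan starts before Amara ends → Amara and Declan overlap.

Amara & Declan, Dmitri & Hannah, Felix & Mei, Noor & Rohan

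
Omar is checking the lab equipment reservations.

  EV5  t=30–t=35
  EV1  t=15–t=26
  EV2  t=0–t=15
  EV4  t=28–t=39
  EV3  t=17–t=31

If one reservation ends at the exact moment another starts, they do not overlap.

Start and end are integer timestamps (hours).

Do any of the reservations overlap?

Yes

Sorted by start: EV2, EV1, EV3, EV4, EV5.
EV1 starts exactly when EV2 ends (back-to-back, no overlap) — done with EV2.
EV3 starts before EV1 ends → EV1 and EV3 overlap.
That's a conflict, so the schedule is not conflict-free.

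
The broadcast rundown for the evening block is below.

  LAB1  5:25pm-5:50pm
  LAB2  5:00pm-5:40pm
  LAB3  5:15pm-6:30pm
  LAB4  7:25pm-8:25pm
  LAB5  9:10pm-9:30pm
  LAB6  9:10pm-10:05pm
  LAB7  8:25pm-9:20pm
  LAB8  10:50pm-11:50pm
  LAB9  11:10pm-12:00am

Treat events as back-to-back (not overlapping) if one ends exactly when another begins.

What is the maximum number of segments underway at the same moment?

Sort all start/end points and keep a running count:
5:00pm start LAB2 → 1
5:15pm start LAB3 → 2
5:25pm start LAB1 → 3
5:40pm end LAB2 → 2
5:50pm end LAB1 → 1
6:30pm end LAB3 → 0
7:25pm start LAB4 → 1
8:25pm end LAB4 → 0
8:25pm start LAB7 → 1
9:10pm start LAB5 → 2
9:10pm start LAB6 → 3
9:20pm end LAB7 → 2
9:30pm end LAB5 → 1
10:05pm end LAB6 → 0
10:50pm start LAB8 → 1
11:10pm start LAB9 → 2
11:50pm end LAB8 → 1
12:00am end LAB9 → 0
Peak is 3, at 5:25pm (LAB1, LAB2, LAB3).

3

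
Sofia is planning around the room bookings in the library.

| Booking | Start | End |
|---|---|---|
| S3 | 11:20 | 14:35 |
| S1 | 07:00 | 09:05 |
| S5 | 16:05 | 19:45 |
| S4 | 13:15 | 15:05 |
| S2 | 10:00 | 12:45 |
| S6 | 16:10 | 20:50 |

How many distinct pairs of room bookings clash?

Sorted by start: S1, S2, S3, S4, S5, S6.
S2 starts after S1 ends, so nothing later overlaps S1 either.
S3 starts before S2 ends → S2 and S3 overlap.
S4 starts after S2 ends, so nothing later overlaps S2 either.
S4 starts before S3 ends → S3 and S4 overlap.
S5 starts after S3 ends, so nothing later overlaps S3 either.
S5 starts after S4 ends, so nothing later overlaps S4 either.
S6 starts before S5 ends → S5 and S6 overlap.
Overlapping pairs: S2 & S3, S3 & S4, S5 & S6 — 3 in total.

3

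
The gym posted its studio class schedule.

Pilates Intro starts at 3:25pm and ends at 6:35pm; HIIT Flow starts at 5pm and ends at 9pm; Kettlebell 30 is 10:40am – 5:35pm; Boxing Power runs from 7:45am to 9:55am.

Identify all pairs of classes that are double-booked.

Sorted by start: Boxing Power, Kettlebell 30, Pilates Intro, HIIT Flow.
Kettlebell 30 starts after Boxing Power ends, so nothing later overlaps Boxing Power either.
Pilates Intro starts before Kettlebell 30 ends → Kettlebell 30 and Pilates Intro overlap.
HIIT Flow starts before Kettlebell 30 ends → Kettlebell 30 and HIIT Flow overlap.
HIIT Flow starts before Pilates Intro ends → Pilates Intro and HIIT Flow overlap.

HIIT Flow & Kettlebell 30, HIIT Flow & Pilates Intro, Kettlebell 30 & Pilates Intro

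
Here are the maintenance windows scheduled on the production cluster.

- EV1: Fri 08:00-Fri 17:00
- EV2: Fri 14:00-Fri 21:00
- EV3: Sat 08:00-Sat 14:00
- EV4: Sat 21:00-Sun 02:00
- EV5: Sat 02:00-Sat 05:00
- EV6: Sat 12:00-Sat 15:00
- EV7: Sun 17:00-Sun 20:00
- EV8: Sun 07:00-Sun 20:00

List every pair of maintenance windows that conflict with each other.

Sorted by start: EV1, EV2, EV5, EV3, EV6, EV4, EV8, EV7.
EV2 starts before EV1 ends → EV1 and EV2 overlap.
EV5 starts after EV1 ends — done with EV1.
EV5 starts after EV2 ends — done with EV2.
EV3 starts after EV5 ends — done with EV5.
EV6 starts before EV3 ends → EV3 and EV6 overlap.
EV4 starts after EV3 ends — done with EV3.
EV4 starts after EV6 ends — done with EV6.
EV8 starts after EV4 ends — done with EV4.
EV7 starts before EV8 ends → EV8 and EV7 overlap.

EV1 & EV2, EV3 & EV6, EV7 & EV8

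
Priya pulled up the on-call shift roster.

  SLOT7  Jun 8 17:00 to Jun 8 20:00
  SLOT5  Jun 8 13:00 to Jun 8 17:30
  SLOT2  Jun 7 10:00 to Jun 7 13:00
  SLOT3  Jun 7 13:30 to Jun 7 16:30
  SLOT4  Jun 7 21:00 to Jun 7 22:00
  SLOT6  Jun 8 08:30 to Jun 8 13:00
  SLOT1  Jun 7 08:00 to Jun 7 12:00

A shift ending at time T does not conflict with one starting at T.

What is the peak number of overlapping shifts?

Sort all start/end points and keep a running count:
Jun 7 08:00 start SLOT1 → 1
Jun 7 10:00 start SLOT2 → 2
Jun 7 12:00 end SLOT1 → 1
Jun 7 13:00 end SLOT2 → 0
Jun 7 13:30 start SLOT3 → 1
Jun 7 16:30 end SLOT3 → 0
Jun 7 21:00 start SLOT4 → 1
Jun 7 22:00 end SLOT4 → 0
Jun 8 08:30 start SLOT6 → 1
Jun 8 13:00 end SLOT6 → 0
Jun 8 13:00 start SLOT5 → 1
Jun 8 17:00 start SLOT7 → 2
Jun 8 17:30 end SLOT5 → 1
Jun 8 20:00 end SLOT7 → 0
Peak is 2, at Jun 7 10:00 (SLOT1, SLOT2).

2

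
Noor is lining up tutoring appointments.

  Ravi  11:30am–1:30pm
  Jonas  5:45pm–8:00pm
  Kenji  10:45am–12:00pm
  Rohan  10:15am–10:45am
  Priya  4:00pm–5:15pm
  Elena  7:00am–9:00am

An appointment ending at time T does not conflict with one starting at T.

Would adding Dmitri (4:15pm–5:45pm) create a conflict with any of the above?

Yes — it overlaps Priya

Elena: ends 9:00am at or before Dmitri starts 4:15pm → clear.
Rohan: ends 10:45am at or before Dmitri starts 4:15pm → clear.
Kenji: ends 12:00pm at or before Dmitri starts 4:15pm → clear.
Ravi: ends 1:30pm at or before Dmitri starts 4:15pm → clear.
Priya: starts 4:00pm before Dmitri ends 5:45pm, and ends 5:15pm after Dmitri starts 4:15pm → overlap.
Jonas: starts 5:45pm at or after Dmitri ends 5:45pm → clear.
Dmitri overlaps Priya.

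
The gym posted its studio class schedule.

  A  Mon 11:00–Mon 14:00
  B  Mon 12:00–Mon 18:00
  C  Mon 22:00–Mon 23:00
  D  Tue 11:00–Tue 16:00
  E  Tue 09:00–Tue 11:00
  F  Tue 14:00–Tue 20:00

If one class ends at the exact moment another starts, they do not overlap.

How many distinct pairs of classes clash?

2

Check each pair: they overlap iff neither finishes before the other starts.
Sorted by start: A, B, C, E, D, F.
B starts before A ends → A and B overlap.
C starts after A ends, so A has no further overlaps.
C starts after B ends, so B has no further overlaps.
E starts after C ends, so C has no further overlaps.
D starts exactly when E ends (back-to-back, no overlap), so E has no further overlaps.
F starts before D ends → D and F overlap.
Overlapping pairs: A & B, D & F — 2 in total.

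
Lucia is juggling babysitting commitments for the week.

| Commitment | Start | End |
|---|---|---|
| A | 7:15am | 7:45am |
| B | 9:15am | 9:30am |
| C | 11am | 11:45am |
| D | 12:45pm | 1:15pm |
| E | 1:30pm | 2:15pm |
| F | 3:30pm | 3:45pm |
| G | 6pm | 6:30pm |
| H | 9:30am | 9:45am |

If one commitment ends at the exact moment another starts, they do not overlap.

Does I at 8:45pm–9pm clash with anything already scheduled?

A: ends 7:45am at or before I starts 8:45pm → clear.
B: ends 9:30am at or before I starts 8:45pm → clear.
H: ends 9:45am at or before I starts 8:45pm → clear.
C: ends 11:45am at or before I starts 8:45pm → clear.
D: ends 1:15pm at or before I starts 8:45pm → clear.
E: ends 2:15pm at or before I starts 8:45pm → clear.
F: ends 3:45pm at or before I starts 8:45pm → clear.
G: ends 6:30pm at or before I starts 8:45pm → clear.

No — it doesn't clash with anything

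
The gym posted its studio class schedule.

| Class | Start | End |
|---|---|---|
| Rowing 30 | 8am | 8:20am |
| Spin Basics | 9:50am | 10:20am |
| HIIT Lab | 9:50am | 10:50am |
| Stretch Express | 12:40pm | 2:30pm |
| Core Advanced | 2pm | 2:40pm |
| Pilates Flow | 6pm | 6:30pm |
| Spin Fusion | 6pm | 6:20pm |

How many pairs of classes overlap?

3

Check each pair: they overlap iff neither finishes before the other starts.
Sorted by start: Rowing 30, Spin Basics, HIIT Lab, Stretch Express, Core Advanced, Pilates Flow, Spin Fusion.
Spin Basics starts after Rowing 30 ends, so nothing later overlaps Rowing 30 either.
HIIT Lab starts before Spin Basics ends → Spin Basics and HIIT Lab overlap.
Stretch Express starts after Spin Basics ends, so nothing later overlaps Spin Basics either.
Stretch Express starts after HIIT Lab ends, so nothing later overlaps HIIT Lab either.
Core Advanced starts before Stretch Express ends → Stretch Express and Core Advanced overlap.
Pilates Flow starts after Stretch Express ends, so nothing later overlaps Stretch Express either.
Pilates Flow starts after Core Advanced ends, so nothing later overlaps Core Advanced either.
Spin Fusion starts before Pilates Flow ends → Pilates Flow and Spin Fusion overlap.
Overlapping pairs: Core Advanced & Stretch Express, HIIT Lab & Spin Basics, Pilates Flow & Spin Fusion — 3 in total.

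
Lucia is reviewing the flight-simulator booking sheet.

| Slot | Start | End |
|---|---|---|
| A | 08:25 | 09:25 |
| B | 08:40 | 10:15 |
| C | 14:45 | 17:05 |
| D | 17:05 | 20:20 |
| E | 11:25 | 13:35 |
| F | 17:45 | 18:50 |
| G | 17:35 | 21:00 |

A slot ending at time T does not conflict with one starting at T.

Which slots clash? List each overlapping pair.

A & B, D & F, D & G, F & G

Check each pair: they overlap iff neither finishes before the other starts.
Sorted by start: A, B, E, C, D, G, F.
B starts before A ends → A and B overlap.
E starts after A ends, so nothing later overlaps A either.
E starts after B ends, so nothing later overlaps B either.
C starts after E ends, so nothing later overlaps E either.
D starts exactly when C ends (back-to-back, no overlap), so nothing later overlaps C either.
G starts before D ends → D and G overlap.
F starts before D ends → D and F overlap.
F starts before G ends → G and F overlap.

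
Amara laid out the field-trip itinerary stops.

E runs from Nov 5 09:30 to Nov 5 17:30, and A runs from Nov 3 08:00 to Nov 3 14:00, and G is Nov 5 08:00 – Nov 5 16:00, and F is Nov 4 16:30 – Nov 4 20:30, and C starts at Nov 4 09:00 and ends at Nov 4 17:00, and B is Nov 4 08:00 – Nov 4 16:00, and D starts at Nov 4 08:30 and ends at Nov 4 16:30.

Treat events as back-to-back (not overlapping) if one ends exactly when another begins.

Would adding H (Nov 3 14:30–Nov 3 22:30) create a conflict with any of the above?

No — it doesn't clash with anything

A: ends Nov 3 14:00 at or before H starts Nov 3 14:30 → clear.
B: starts Nov 4 08:00 at or after H ends Nov 3 22:30 → clear.
D: starts Nov 4 08:30 at or after H ends Nov 3 22:30 → clear.
C: starts Nov 4 09:00 at or after H ends Nov 3 22:30 → clear.
F: starts Nov 4 16:30 at or after H ends Nov 3 22:30 → clear.
G: starts Nov 5 08:00 at or after H ends Nov 3 22:30 → clear.
E: starts Nov 5 09:30 at or after H ends Nov 3 22:30 → clear.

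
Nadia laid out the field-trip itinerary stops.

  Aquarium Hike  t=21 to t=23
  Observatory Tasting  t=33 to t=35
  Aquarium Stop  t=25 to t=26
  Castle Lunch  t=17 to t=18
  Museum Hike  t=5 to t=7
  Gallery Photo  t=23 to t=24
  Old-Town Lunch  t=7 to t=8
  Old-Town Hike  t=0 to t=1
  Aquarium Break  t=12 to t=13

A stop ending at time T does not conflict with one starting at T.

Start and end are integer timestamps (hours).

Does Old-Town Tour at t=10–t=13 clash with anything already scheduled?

Yes — it overlaps Aquarium Break

Old-Town Hike: ends t=1 at or before Old-Town Tour starts t=10 → clear.
Museum Hike: ends t=7 at or before Old-Town Tour starts t=10 → clear.
Old-Town Lunch: ends t=8 at or before Old-Town Tour starts t=10 → clear.
Aquarium Break: starts t=12 before Old-Town Tour ends t=13, and ends t=13 after Old-Town Tour starts t=10 → overlap.
Castle Lunch: starts t=17 at or after Old-Town Tour ends t=13 → clear.
Aquarium Hike: starts t=21 at or after Old-Town Tour ends t=13 → clear.
Gallery Photo: starts t=23 at or after Old-Town Tour ends t=13 → clear.
Aquarium Stop: starts t=25 at or after Old-Town Tour ends t=13 → clear.
Observatory Tasting: starts t=33 at or after Old-Town Tour ends t=13 → clear.
Old-Town Tour overlaps Aquarium Break.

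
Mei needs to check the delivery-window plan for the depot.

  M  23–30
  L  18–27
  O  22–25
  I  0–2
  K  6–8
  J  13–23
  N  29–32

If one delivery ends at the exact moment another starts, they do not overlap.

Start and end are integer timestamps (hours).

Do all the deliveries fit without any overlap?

Sorted by start: I, K, J, L, O, M, N.
K starts after I ends; I is clear from here.
J starts after K ends; K is clear from here.
L starts before J ends → J and L overlap.
That's a conflict, so the schedule is not conflict-free.

No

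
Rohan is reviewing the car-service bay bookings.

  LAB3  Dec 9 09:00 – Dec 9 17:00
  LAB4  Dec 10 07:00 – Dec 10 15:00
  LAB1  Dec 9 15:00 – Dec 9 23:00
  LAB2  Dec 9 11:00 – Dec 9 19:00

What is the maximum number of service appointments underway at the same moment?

Sort all start/end points and keep a running count:
Dec 9 09:00 start LAB3 → 1
Dec 9 11:00 start LAB2 → 2
Dec 9 15:00 start LAB1 → 3
Dec 9 17:00 end LAB3 → 2
Dec 9 19:00 end LAB2 → 1
Dec 9 23:00 end LAB1 → 0
Dec 10 07:00 start LAB4 → 1
Dec 10 15:00 end LAB4 → 0
Peak is 3, at Dec 9 15:00 (LAB1, LAB2, LAB3).

3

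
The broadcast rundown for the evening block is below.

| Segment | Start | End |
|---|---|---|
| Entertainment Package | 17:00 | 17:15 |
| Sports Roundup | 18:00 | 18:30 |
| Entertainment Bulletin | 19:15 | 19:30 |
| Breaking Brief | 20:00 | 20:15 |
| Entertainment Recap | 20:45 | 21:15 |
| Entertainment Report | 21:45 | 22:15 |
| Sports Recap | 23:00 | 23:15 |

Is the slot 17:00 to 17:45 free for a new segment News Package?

Entertainment Package: starts 17:00 before News Package ends 17:45, and ends 17:15 after News Package starts 17:00 → overlap.
Sports Roundup: starts 18:00 at or after News Package ends 17:45 → clear.
Entertainment Bulletin: starts 19:15 at or after News Package ends 17:45 → clear.
Breaking Brief: starts 20:00 at or after News Package ends 17:45 → clear.
Entertainment Recap: starts 20:45 at or after News Package ends 17:45 → clear.
Entertainment Report: starts 21:45 at or after News Package ends 17:45 → clear.
Sports Recap: starts 23:00 at or after News Package ends 17:45 → clear.
News Package overlaps Entertainment Package.

No — it overlaps Entertainment Package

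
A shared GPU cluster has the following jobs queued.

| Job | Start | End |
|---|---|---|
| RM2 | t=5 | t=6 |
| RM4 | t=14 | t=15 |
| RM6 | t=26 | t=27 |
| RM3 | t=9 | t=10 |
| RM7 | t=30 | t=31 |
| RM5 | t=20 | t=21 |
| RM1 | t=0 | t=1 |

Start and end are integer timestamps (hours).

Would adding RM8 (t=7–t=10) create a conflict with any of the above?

Yes — it overlaps RM3

RM1: ends t=1 at or before RM8 starts t=7 → clear.
RM2: ends t=6 at or before RM8 starts t=7 → clear.
RM3: starts t=9 before RM8 ends t=10, and ends t=10 after RM8 starts t=7 → overlap.
RM4: starts t=14 at or after RM8 ends t=10 → clear.
RM5: starts t=20 at or after RM8 ends t=10 → clear.
RM6: starts t=26 at or after RM8 ends t=10 → clear.
RM7: starts t=30 at or after RM8 ends t=10 → clear.
RM8 overlaps RM3.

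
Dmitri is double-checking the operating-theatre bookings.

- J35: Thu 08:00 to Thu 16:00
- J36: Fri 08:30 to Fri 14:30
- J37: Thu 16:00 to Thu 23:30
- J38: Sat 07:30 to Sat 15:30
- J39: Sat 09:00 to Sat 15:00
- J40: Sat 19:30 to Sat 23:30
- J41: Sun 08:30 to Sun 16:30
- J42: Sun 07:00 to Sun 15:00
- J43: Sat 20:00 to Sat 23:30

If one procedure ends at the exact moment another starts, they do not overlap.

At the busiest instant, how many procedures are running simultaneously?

2

Sort all start/end points and keep a running count:
Thu 08:00 start J35 → 1
Thu 16:00 end J35 → 0
Thu 16:00 start J37 → 1
Thu 23:30 end J37 → 0
Fri 08:30 start J36 → 1
Fri 14:30 end J36 → 0
Sat 07:30 start J38 → 1
Sat 09:00 start J39 → 2
Sat 15:00 end J39 → 1
Sat 15:30 end J38 → 0
Sat 19:30 start J40 → 1
Sat 20:00 start J43 → 2
Sat 23:30 end J40 → 1
Sat 23:30 end J43 → 0
Sun 07:00 start J42 → 1
Sun 08:30 start J41 → 2
Sun 15:00 end J42 → 1
Sun 16:30 end J41 → 0
Peak is 2, at Sat 09:00 (J38, J39).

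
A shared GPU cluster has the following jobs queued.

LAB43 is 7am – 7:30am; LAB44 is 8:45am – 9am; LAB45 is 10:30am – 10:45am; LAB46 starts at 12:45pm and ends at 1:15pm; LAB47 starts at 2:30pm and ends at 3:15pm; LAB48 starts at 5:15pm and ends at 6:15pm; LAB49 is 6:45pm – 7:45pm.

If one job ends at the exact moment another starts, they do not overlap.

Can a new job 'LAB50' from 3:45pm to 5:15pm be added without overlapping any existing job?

Yes — the slot is free

LAB43: ends 7:30am at or before LAB50 starts 3:45pm → clear.
LAB44: ends 9am at or before LAB50 starts 3:45pm → clear.
LAB45: ends 10:45am at or before LAB50 starts 3:45pm → clear.
LAB46: ends 1:15pm at or before LAB50 starts 3:45pm → clear.
LAB47: ends 3:15pm at or before LAB50 starts 3:45pm → clear.
LAB48: starts 5:15pm at or after LAB50 ends 5:15pm → clear.
LAB49: starts 6:45pm at or after LAB50 ends 5:15pm → clear.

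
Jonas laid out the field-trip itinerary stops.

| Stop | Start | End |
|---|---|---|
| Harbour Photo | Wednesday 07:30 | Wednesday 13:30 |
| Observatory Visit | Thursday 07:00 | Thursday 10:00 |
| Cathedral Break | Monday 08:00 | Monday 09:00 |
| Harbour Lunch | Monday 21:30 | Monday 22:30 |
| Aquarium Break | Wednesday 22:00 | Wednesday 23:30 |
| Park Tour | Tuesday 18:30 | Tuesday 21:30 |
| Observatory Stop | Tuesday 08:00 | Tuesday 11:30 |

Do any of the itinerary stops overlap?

Check each pair: they overlap iff neither finishes before the other starts.
Sorted by start: Cathedral Break, Harbour Lunch, Observatory Stop, Park Tour, Harbour Photo, Aquarium Break, Observatory Visit.
Harbour Lunch starts after Cathedral Break ends; Cathedral Break is clear from here.
Observatory Stop starts after Harbour Lunch ends; Harbour Lunch is clear from here.
Park Tour starts after Observatory Stop ends; Observatory Stop is clear from here.
Harbour Photo starts after Park Tour ends; Park Tour is clear from here.
Aquarium Break starts after Harbour Photo ends; Harbour Photo is clear from here.
Observatory Visit starts after Aquarium Break ends.
Every pair is clear; the schedule has no overlaps.

No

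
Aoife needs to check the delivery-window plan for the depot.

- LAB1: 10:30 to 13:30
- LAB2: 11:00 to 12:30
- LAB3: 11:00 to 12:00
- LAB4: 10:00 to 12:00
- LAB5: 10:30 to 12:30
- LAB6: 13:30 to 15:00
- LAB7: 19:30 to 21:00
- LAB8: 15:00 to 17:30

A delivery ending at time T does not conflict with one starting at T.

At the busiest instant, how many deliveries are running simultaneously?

5

Sweep the timeline, counting +1 at each start and −1 at each end (ends before starts at a tie):
10:00 start LAB4 → 1
10:30 start LAB1 → 2
10:30 start LAB5 → 3
11:00 start LAB2 → 4
11:00 start LAB3 → 5
12:00 end LAB3 → 4
12:00 end LAB4 → 3
12:30 end LAB2 → 2
12:30 end LAB5 → 1
13:30 end LAB1 → 0
13:30 start LAB6 → 1
15:00 end LAB6 → 0
15:00 start LAB8 → 1
17:30 end LAB8 → 0
19:30 start LAB7 → 1
21:00 end LAB7 → 0
Peak is 5, at 11:00 (LAB1, LAB2, LAB3, LAB4, LAB5).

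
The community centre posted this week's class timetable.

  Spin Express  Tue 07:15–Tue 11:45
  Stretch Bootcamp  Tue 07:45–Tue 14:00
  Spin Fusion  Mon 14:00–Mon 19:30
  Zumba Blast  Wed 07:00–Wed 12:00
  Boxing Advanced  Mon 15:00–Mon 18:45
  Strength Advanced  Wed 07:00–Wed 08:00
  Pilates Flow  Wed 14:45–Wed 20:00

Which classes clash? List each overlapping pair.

Sorted by start: Spin Fusion, Boxing Advanced, Spin Express, Stretch Bootcamp, Zumba Blast, Strength Advanced, Pilates Flow.
Boxing Advanced starts before Spin Fusion ends → Spin Fusion and Boxing Advanced overlap.
Spin Express starts after Spin Fusion ends; Spin Fusion is clear from here.
Spin Express starts after Boxing Advanced ends; Boxing Advanced is clear from here.
Stretch Bootcamp starts before Spin Express ends → Spin Express and Stretch Bootcamp overlap.
Zumba Blast starts after Spin Express ends; Spin Express is clear from here.
Zumba Blast starts after Stretch Bootcamp ends; Stretch Bootcamp is clear from here.
Strength Advanced starts before Zumba Blast ends → Zumba Blast and Strength Advanced overlap.
Pilates Flow starts after Zumba Blast ends.
Pilates Flow starts after Strength Advanced ends.

Boxing Advanced & Spin Fusion, Spin Express & Stretch Bootcamp, Strength Advanced & Zumba Blast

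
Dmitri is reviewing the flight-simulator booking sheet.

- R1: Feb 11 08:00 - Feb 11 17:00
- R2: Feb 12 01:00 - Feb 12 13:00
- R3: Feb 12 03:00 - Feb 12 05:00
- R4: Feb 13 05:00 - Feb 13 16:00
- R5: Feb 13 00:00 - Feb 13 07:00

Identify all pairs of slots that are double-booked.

Two intervals overlap when each starts before the other ends.
Sorted by start: R1, R2, R3, R5, R4.
R2 starts after R1 ends; R1 is clear from here.
R3 starts before R2 ends → R2 and R3 overlap.
R5 starts after R2 ends; R2 is clear from here.
R5 starts after R3 ends; R3 is clear from here.
R4 starts before R5 ends → R5 and R4 overlap.

R2 & R3, R4 & R5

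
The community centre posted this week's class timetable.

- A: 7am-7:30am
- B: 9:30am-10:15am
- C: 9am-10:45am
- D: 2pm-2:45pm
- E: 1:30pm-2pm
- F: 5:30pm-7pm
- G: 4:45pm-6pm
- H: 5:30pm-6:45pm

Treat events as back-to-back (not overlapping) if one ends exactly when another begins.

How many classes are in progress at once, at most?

3

Walk through starts and ends in time order (an end at T is processed before a start at T):
7am start A → 1
7:30am end A → 0
9am start C → 1
9:30am start B → 2
10:15am end B → 1
10:45am end C → 0
1:30pm start E → 1
2pm end E → 0
2pm start D → 1
2:45pm end D → 0
4:45pm start G → 1
5:30pm start F → 2
5:30pm start H → 3
6pm end G → 2
6:45pm end H → 1
7pm end F → 0
Peak is 3, at 5:30pm (F, G, H).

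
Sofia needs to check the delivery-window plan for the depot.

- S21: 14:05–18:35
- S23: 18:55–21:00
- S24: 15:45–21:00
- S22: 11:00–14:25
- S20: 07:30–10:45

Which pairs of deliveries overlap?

S21 & S22, S21 & S24, S23 & S24

Sorted by start: S20, S22, S21, S24, S23.
S22 starts after S20 ends, so nothing later overlaps S20 either.
S21 starts before S22 ends → S22 and S21 overlap.
S24 starts after S22 ends, so nothing later overlaps S22 either.
S24 starts before S21 ends → S21 and S24 overlap.
S23 starts after S21 ends.
S23 starts before S24 ends → S24 and S23 overlap.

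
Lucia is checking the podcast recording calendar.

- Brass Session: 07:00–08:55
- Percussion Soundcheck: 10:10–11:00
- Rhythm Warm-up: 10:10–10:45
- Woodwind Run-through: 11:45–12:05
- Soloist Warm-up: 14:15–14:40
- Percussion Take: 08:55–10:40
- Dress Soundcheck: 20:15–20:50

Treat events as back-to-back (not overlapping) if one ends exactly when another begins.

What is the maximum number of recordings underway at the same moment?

Walk through starts and ends in time order (an end at T is processed before a start at T):
07:00 start Brass Session → 1
08:55 end Brass Session → 0
08:55 start Percussion Take → 1
10:10 start Percussion Soundcheck → 2
10:10 start Rhythm Warm-up → 3
10:40 end Percussion Take → 2
10:45 end Rhythm Warm-up → 1
11:00 end Percussion Soundcheck → 0
11:45 start Woodwind Run-through → 1
12:05 end Woodwind Run-through → 0
14:15 start Soloist Warm-up → 1
14:40 end Soloist Warm-up → 0
20:15 start Dress Soundcheck → 1
20:50 end Dress Soundcheck → 0
Peak is 3, at 10:10 (Percussion Soundcheck, Percussion Take, Rhythm Warm-up).

3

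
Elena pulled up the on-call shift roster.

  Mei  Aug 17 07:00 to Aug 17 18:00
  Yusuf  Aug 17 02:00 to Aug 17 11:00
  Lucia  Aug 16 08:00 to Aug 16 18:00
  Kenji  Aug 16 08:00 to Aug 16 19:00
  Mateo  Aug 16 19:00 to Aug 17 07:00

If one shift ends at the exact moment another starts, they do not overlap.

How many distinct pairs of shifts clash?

Sorted by start: Lucia, Kenji, Mateo, Yusuf, Mei.
Kenji starts before Lucia ends → Lucia and Kenji overlap.
Mateo starts after Lucia ends, so Lucia has no further overlaps.
Mateo starts exactly when Kenji ends (back-to-back, no overlap), so Kenji has no further overlaps.
Yusuf starts before Mateo ends → Mateo and Yusuf overlap.
Mei starts exactly when Mateo ends (back-to-back, no overlap).
Mei starts before Yusuf ends → Yusuf and Mei overlap.
Overlapping pairs: Kenji & Lucia, Mateo & Yusuf, Mei & Yusuf — 3 in total.

3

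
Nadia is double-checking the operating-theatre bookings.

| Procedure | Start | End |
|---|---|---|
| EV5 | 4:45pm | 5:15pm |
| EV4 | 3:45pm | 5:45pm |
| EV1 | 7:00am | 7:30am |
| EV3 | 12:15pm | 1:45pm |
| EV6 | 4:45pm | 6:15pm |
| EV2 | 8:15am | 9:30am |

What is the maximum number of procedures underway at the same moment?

Walk through starts and ends in time order (an end at T is processed before a start at T):
7:00am start EV1 → 1
7:30am end EV1 → 0
8:15am start EV2 → 1
9:30am end EV2 → 0
12:15pm start EV3 → 1
1:45pm end EV3 → 0
3:45pm start EV4 → 1
4:45pm start EV5 → 2
4:45pm start EV6 → 3
5:15pm end EV5 → 2
5:45pm end EV4 → 1
6:15pm end EV6 → 0
Peak is 3, at 4:45pm (EV4, EV5, EV6).

3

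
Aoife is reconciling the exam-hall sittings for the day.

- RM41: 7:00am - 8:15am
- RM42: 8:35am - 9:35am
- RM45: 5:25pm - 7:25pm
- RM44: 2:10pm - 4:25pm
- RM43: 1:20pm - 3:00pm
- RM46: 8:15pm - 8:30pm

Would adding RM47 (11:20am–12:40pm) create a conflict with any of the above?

No — it doesn't clash with anything

RM41: ends 8:15am at or before RM47 starts 11:20am → clear.
RM42: ends 9:35am at or before RM47 starts 11:20am → clear.
RM43: starts 1:20pm at or after RM47 ends 12:40pm → clear.
RM44: starts 2:10pm at or after RM47 ends 12:40pm → clear.
RM45: starts 5:25pm at or after RM47 ends 12:40pm → clear.
RM46: starts 8:15pm at or after RM47 ends 12:40pm → clear.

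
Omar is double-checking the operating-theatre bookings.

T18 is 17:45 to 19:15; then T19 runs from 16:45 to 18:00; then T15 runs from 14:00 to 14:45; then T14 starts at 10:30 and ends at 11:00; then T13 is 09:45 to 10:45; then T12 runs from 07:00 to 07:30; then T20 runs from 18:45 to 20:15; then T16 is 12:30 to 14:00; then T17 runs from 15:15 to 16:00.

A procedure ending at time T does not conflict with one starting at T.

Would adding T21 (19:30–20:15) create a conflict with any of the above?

Yes — it overlaps T20

T12: ends 07:30 at or before T21 starts 19:30 → clear.
T13: ends 10:45 at or before T21 starts 19:30 → clear.
T14: ends 11:00 at or before T21 starts 19:30 → clear.
T16: ends 14:00 at or before T21 starts 19:30 → clear.
T15: ends 14:45 at or before T21 starts 19:30 → clear.
T17: ends 16:00 at or before T21 starts 19:30 → clear.
T19: ends 18:00 at or before T21 starts 19:30 → clear.
T18: ends 19:15 at or before T21 starts 19:30 → clear.
T20: starts 18:45 before T21 ends 20:15, and ends 20:15 after T21 starts 19:30 → overlap.
T21 overlaps T20.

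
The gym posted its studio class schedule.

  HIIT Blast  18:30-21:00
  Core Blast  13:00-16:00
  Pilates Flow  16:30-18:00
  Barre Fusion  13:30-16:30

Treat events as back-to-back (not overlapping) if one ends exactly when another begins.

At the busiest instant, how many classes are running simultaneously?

Walk through starts and ends in time order (an end at T is processed before a start at T):
13:00 start Core Blast → 1
13:30 start Barre Fusion → 2
16:00 end Core Blast → 1
16:30 end Barre Fusion → 0
16:30 start Pilates Flow → 1
18:00 end Pilates Flow → 0
18:30 start HIIT Blast → 1
21:00 end HIIT Blast → 0
Peak is 2, at 13:30 (Barre Fusion, Core Blast).

2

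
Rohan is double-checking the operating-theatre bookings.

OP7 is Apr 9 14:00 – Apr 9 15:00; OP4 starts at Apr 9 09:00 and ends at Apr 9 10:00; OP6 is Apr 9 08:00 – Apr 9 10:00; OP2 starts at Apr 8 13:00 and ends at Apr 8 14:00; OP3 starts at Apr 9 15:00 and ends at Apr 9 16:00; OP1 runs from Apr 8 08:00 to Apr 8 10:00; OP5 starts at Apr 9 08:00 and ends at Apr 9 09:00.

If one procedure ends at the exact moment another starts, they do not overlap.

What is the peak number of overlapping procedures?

Sweep the timeline, counting +1 at each start and −1 at each end (ends before starts at a tie):
Apr 8 08:00 start OP1 → 1
Apr 8 10:00 end OP1 → 0
Apr 8 13:00 start OP2 → 1
Apr 8 14:00 end OP2 → 0
Apr 9 08:00 start OP5 → 1
Apr 9 08:00 start OP6 → 2
Apr 9 09:00 end OP5 → 1
Apr 9 09:00 start OP4 → 2
Apr 9 10:00 end OP4 → 1
Apr 9 10:00 end OP6 → 0
Apr 9 14:00 start OP7 → 1
Apr 9 15:00 end OP7 → 0
Apr 9 15:00 start OP3 → 1
Apr 9 16:00 end OP3 → 0
Peak is 2, at Apr 9 08:00 (OP5, OP6).

2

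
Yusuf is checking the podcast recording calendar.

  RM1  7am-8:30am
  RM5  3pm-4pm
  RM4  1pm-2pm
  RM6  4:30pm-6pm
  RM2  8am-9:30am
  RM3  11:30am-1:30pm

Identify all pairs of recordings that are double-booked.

RM1 & RM2, RM3 & RM4

Two intervals overlap when each starts before the other ends.
Sorted by start: RM1, RM2, RM3, RM4, RM5, RM6.
RM2 starts before RM1 ends → RM1 and RM2 overlap.
RM3 starts after RM1 ends, so RM1 has no further overlaps.
RM3 starts after RM2 ends, so RM2 has no further overlaps.
RM4 starts before RM3 ends → RM3 and RM4 overlap.
RM5 starts after RM3 ends, so RM3 has no further overlaps.
RM5 starts after RM4 ends, so RM4 has no further overlaps.
RM6 starts after RM5 ends.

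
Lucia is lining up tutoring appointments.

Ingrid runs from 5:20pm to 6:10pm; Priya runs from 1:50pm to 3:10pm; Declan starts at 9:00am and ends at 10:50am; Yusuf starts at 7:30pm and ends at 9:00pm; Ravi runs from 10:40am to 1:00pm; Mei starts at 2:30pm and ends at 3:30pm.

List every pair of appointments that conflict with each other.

Check each pair: they overlap iff neither finishes before the other starts.
Sorted by start: Declan, Ravi, Priya, Mei, Ingrid, Yusuf.
Ravi starts before Declan ends → Declan and Ravi overlap.
Priya starts after Declan ends; Declan is clear from here.
Priya starts after Ravi ends; Ravi is clear from here.
Mei starts before Priya ends → Priya and Mei overlap.
Ingrid starts after Priya ends; Priya is clear from here.
Ingrid starts after Mei ends; Mei is clear from here.
Yusuf starts after Ingrid ends.

Declan & Ravi, Mei & Priya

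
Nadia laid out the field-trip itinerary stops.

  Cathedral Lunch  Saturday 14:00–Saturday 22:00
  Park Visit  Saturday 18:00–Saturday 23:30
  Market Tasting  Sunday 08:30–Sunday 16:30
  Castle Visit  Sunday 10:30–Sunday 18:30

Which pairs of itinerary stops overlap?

Castle Visit & Market Tasting, Cathedral Lunch & Park Visit

Two intervals overlap when each starts before the other ends.
Sorted by start: Cathedral Lunch, Park Visit, Market Tasting, Castle Visit.
Park Visit starts before Cathedral Lunch ends → Cathedral Lunch and Park Visit overlap.
Market Tasting starts after Cathedral Lunch ends, so nothing later overlaps Cathedral Lunch either.
Market Tasting starts after Park Visit ends, so nothing later overlaps Park Visit either.
Castle Visit starts before Market Tasting ends → Market Tasting and Castle Visit overlap.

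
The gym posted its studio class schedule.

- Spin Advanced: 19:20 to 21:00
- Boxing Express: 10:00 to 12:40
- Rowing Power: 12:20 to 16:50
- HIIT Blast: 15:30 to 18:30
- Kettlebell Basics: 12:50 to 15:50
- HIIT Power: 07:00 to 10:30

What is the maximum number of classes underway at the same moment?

3

Sweep the timeline, counting +1 at each start and −1 at each end (ends before starts at a tie):
07:00 start HIIT Power → 1
10:00 start Boxing Express → 2
10:30 end HIIT Power → 1
12:20 start Rowing Power → 2
12:40 end Boxing Express → 1
12:50 start Kettlebell Basics → 2
15:30 start HIIT Blast → 3
15:50 end Kettlebell Basics → 2
16:50 end Rowing Power → 1
18:30 end HIIT Blast → 0
19:20 start Spin Advanced → 1
21:00 end Spin Advanced → 0
Peak is 3, at 15:30 (HIIT Blast, Kettlebell Basics, Rowing Power).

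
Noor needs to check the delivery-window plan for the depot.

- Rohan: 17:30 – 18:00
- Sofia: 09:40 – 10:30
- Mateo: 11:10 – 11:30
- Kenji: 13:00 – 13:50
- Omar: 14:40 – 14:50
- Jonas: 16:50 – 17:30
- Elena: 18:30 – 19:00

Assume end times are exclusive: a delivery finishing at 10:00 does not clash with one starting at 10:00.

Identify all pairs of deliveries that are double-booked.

no conflicts

Check each pair: they overlap iff neither finishes before the other starts.
Sorted by start: Sofia, Mateo, Kenji, Omar, Jonas, Rohan, Elena.
Mateo starts after Sofia ends; Sofia is clear from here.
Kenji starts after Mateo ends; Mateo is clear from here.
Omar starts after Kenji ends; Kenji is clear from here.
Jonas starts after Omar ends; Omar is clear from here.
Rohan starts exactly when Jonas ends (back-to-back, no overlap); Jonas is clear from here.
Elena starts after Rohan ends.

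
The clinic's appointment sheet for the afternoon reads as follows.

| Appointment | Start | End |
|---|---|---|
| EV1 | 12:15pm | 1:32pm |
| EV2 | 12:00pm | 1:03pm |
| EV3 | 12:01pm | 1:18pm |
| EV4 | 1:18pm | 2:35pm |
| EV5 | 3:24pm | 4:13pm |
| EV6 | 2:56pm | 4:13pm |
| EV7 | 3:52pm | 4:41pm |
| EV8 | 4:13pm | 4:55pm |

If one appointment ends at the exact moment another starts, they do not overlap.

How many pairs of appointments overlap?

8

Sorted by start: EV2, EV3, EV1, EV4, EV6, EV5, EV7, EV8.
EV3 starts before EV2 ends → EV2 and EV3 overlap.
EV1 starts before EV2 ends → EV2 and EV1 overlap.
EV4 starts after EV2 ends — done with EV2.
EV1 starts before EV3 ends → EV3 and EV1 overlap.
EV4 starts exactly when EV3 ends (back-to-back, no overlap) — done with EV3.
EV4 starts before EV1 ends → EV1 and EV4 overlap.
EV6 starts after EV1 ends — done with EV1.
EV6 starts after EV4 ends — done with EV4.
EV5 starts before EV6 ends → EV6 and EV5 overlap.
EV7 starts before EV6 ends → EV6 and EV7 overlap.
EV8 starts exactly when EV6 ends (back-to-back, no overlap).
EV7 starts before EV5 ends → EV5 and EV7 overlap.
EV8 starts exactly when EV5 ends (back-to-back, no overlap).
EV8 starts before EV7 ends → EV7 and EV8 overlap.
Overlapping pairs: EV1 & EV2, EV1 & EV3, EV1 & EV4, EV2 & EV3, EV5 & EV6, EV5 & EV7, EV6 & EV7, EV7 & EV8 — 8 in total.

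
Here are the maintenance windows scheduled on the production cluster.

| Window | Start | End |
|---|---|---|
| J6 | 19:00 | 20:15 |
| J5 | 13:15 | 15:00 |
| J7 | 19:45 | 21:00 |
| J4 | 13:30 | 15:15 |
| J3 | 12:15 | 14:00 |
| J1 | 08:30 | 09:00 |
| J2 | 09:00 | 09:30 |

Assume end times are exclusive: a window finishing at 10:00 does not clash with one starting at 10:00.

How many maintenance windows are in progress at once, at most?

Sweep the timeline, counting +1 at each start and −1 at each end (ends before starts at a tie):
08:30 start J1 → 1
09:00 end J1 → 0
09:00 start J2 → 1
09:30 end J2 → 0
12:15 start J3 → 1
13:15 start J5 → 2
13:30 start J4 → 3
14:00 end J3 → 2
15:00 end J5 → 1
15:15 end J4 → 0
19:00 start J6 → 1
19:45 start J7 → 2
20:15 end J6 → 1
21:00 end J7 → 0
Peak is 3, at 13:30 (J3, J4, J5).

3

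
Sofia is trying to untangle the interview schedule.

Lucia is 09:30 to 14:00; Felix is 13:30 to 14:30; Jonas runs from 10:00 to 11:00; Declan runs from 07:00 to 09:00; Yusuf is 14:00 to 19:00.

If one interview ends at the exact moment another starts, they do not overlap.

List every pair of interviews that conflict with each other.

Felix & Lucia, Felix & Yusuf, Jonas & Lucia

Check each pair: they overlap iff neither finishes before the other starts.
Sorted by start: Declan, Lucia, Jonas, Felix, Yusuf.
Lucia starts after Declan ends — done with Declan.
Jonas starts before Lucia ends → Lucia and Jonas overlap.
Felix starts before Lucia ends → Lucia and Felix overlap.
Yusuf starts exactly when Lucia ends (back-to-back, no overlap).
Felix starts after Jonas ends — done with Jonas.
Yusuf starts before Felix ends → Felix and Yusuf overlap.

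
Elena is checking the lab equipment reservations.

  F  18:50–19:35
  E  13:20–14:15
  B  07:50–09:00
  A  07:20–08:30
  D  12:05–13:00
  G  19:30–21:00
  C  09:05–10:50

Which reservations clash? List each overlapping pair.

Sorted by start: A, B, C, D, E, F, G.
B starts before A ends → A and B overlap.
C starts after A ends — done with A.
C starts after B ends — done with B.
D starts after C ends — done with C.
E starts after D ends — done with D.
F starts after E ends — done with E.
G starts before F ends → F and G overlap.

A & B, F & G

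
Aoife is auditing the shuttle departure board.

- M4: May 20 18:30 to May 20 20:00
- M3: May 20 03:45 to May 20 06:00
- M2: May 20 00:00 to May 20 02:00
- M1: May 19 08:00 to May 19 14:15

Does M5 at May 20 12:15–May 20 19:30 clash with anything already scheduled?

Yes — it overlaps M4

M1: ends May 19 14:15 at or before M5 starts May 20 12:15 → clear.
M2: ends May 20 02:00 at or before M5 starts May 20 12:15 → clear.
M3: ends May 20 06:00 at or before M5 starts May 20 12:15 → clear.
M4: starts May 20 18:30 before M5 ends May 20 19:30, and ends May 20 20:00 after M5 starts May 20 12:15 → overlap.
M5 overlaps M4.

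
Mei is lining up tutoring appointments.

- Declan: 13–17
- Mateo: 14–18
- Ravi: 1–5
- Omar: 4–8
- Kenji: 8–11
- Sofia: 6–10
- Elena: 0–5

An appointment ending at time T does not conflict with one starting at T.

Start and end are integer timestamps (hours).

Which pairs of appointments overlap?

Declan & Mateo, Elena & Omar, Elena & Ravi, Kenji & Sofia, Omar & Ravi, Omar & Sofia

Sorted by start: Elena, Ravi, Omar, Sofia, Kenji, Declan, Mateo.
Ravi starts before Elena ends → Elena and Ravi overlap.
Omar starts before Elena ends → Elena and Omar overlap.
Sofia starts after Elena ends, so nothing later overlaps Elena either.
Omar starts before Ravi ends → Ravi and Omar overlap.
Sofia starts after Ravi ends, so nothing later overlaps Ravi either.
Sofia starts before Omar ends → Omar and Sofia overlap.
Kenji starts exactly when Omar ends (back-to-back, no overlap), so nothing later overlaps Omar either.
Kenji starts before Sofia ends → Sofia and Kenji overlap.
Declan starts after Sofia ends, so nothing later overlaps Sofia either.
Declan starts after Kenji ends, so nothing later overlaps Kenji either.
Mateo starts before Declan ends → Declan and Mateo overlap.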